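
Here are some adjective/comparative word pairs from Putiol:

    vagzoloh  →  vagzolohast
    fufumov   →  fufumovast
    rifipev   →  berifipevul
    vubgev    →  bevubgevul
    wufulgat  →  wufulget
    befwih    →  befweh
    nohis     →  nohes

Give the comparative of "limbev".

fufumov and rifipev both end in -v yet inflect differently (fufumovast, berifipevul), so the final letter is not what conditions the rule; the last vowel is.
"limbev" has last vowel 'e'. The stems whose last vowel is 'e' (rifipev → berifipevul, vubgev → bevubgevul) add be- … -ul around the stem.
So limbev → belimbevul.

belimbevul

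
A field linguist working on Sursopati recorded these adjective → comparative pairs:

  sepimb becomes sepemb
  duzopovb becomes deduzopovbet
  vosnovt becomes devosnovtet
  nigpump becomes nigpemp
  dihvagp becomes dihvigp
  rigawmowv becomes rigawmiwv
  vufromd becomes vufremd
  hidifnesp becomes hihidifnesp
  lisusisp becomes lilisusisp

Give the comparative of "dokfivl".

dedokfivlet

duzopovb and sepimb both end in -b yet inflect differently (deduzopovbet, sepemb), so the final letter is not what conditions the rule; the second-to-last letter is.
"dokfivl" has second-to-last letter 'v'. The stems whose second-to-last letter is 'v' (vosnovt → devosnovtet, duzopovb → deduzopovbet) add de- … -et around the stem.
The other patterns: stems whose second-to-last letter is 'm' change the last vowel to 'e'; stems whose second-to-last letter is 's' repeat the first consonant+vowel as a prefix; stems whose second-to-last letter is 'g' or 'w' change the last vowel to 'i'.
So dokfivl → dedokfivlet.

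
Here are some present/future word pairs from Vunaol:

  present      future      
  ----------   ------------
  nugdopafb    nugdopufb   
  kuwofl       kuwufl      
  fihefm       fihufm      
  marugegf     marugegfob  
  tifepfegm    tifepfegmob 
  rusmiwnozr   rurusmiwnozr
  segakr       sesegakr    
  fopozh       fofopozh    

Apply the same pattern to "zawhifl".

fihefm and tifepfegm both end in -m yet inflect differently (fihufm, tifepfegmob), so the final letter is not what conditions the rule; the second-to-last letter is.
"zawhifl" has second-to-last letter 'f'. The stems whose second-to-last letter is 'f' (nugdopafb → nugdopufb, kuwofl → kuwufl, fihefm → fihufm) change the last vowel to 'u'.
The other patterns: stems whose second-to-last letter is 'g' add -ob; stems whose second-to-last letter is 'k' or 'z' repeat the first consonant+vowel as a prefix.
So zawhifl → zawhufl.

zawhufl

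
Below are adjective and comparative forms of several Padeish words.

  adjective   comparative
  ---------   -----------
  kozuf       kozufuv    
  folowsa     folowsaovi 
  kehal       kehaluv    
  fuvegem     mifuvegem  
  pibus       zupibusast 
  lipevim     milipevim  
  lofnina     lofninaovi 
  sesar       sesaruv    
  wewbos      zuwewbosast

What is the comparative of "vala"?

folowsa and kehal both have last vowel 'a' yet inflect differently (folowsaovi, kehaluv), so the last vowel is not what conditions the rule; the final letter is.
"vala" ends in -a. The stems ending in -a (folowsa → folowsaovi, lofnina → lofninaovi) add -ovi.
The other patterns: stems ending in -m add the prefix mi-; stems ending in -s add zu- … -ast around the stem; stems ending in -f, -l or -r add -uv.
So vala → valaovi.

valaovi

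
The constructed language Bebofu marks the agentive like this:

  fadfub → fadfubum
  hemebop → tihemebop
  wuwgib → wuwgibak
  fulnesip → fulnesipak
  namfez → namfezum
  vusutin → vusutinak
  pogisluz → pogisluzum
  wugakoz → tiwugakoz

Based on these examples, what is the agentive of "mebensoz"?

timebensoz

"mebensoz" has last vowel 'o'. The stems whose last vowel is 'o' (wugakoz → tiwugakoz, hemebop → tihemebop) add the prefix ti-.
The other patterns: stems whose last vowel is 'i' add -ak; stems whose last vowel is 'e' or 'u' add -um.
So mebensoz → timebensoz.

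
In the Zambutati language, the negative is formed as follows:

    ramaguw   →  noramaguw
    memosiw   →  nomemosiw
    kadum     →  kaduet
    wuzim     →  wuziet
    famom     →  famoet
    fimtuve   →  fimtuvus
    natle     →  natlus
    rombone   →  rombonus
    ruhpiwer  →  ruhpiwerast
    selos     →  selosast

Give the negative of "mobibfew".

ramaguw and kadum both have last vowel 'u' yet inflect differently (noramaguw, kaduet), so the last vowel is not what conditions the rule; the final letter is.
"mobibfew" ends in -w. The stems ending in -w (ramaguw → noramaguw, memosiw → nomemosiw) add the prefix no-.
The other patterns: stems ending in -m drop the final letter and add -et; stems ending in -e drop the final letter and add -us; stems ending in -r or -s add -ast.
So mobibfew → nomobibfew.

nomobibfew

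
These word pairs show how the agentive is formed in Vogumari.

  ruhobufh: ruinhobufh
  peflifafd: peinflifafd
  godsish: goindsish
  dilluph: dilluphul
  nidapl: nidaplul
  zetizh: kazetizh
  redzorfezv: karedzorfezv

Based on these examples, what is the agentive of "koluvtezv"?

kakoluvtezv

ruhobufh and dilluph both end in -h yet inflect differently (ruinhobufh, dilluphul), so the final letter is not what conditions the rule; the second-to-last letter is.
"koluvtezv" has second-to-last letter 'z'. The stems whose second-to-last letter is 'z' (zetizh → kazetizh, redzorfezv → karedzorfezv) add the prefix ka-.
So koluvtezv → kakoluvtezv.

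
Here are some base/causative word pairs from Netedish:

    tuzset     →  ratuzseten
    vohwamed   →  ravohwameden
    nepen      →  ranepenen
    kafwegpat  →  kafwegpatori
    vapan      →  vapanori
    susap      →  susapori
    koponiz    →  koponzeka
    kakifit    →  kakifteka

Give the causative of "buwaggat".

tuzset and kafwegpat both end in -t yet inflect differently (ratuzseten, kafwegpatori), so the final letter is not what conditions the rule; the last vowel is.
"buwaggat" has last vowel 'a'. The stems whose last vowel is 'a' (kafwegpat → kafwegpatori, vapan → vapanori, susap → susapori) add -ori.
So buwaggat → buwaggatori.

buwaggatori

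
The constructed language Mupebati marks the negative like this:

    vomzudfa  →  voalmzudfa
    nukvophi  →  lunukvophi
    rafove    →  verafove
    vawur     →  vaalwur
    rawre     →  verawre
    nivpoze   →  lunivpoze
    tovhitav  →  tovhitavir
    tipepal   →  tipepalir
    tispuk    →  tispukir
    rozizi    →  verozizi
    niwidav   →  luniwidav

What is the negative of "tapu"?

tapuir

rozizi and nukvophi both end in -i yet inflect differently (verozizi, lunukvophi), so the final letter is not what conditions the rule; the first letter is.
"tapu" begins with t-. The stems beginning with t- (tipepal → tipepalir, tovhitav → tovhitavir, tispuk → tispukir) add -ir.
The other patterns: stems beginning with v- insert -al- after the first vowel; stems beginning with r- add the prefix ve-; stems beginning with n- add the prefix lu-.
So tapu → tapuir.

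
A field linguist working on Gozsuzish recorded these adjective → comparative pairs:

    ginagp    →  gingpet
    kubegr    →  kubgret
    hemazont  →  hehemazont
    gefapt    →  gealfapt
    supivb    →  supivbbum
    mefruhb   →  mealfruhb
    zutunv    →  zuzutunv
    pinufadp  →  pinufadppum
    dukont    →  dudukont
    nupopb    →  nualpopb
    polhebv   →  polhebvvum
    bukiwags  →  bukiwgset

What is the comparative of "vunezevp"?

gefapt and hemazont both end in -t yet inflect differently (gealfapt, hehemazont), so the final letter is not what conditions the rule; the second-to-last letter is.
"vunezevp" has second-to-last letter 'v'. The one such stem in the data (supivb → supivbbum) doubles the final consonant and adds -um (as do pinufadp, polhebv), so the same rule applies.
So vunezevp → vunezevppum.

vunezevppum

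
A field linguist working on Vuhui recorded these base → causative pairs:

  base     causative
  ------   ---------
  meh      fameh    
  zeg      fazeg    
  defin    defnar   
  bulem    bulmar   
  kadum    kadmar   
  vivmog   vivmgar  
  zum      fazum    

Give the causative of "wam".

zeg and vivmog both end in -g yet inflect differently (fazeg, vivmgar), so the final letter is not what conditions the rule; the number of vowels is.
"wam" has 1 vowel. The stems with 1 vowel (meh → fameh, zeg → fazeg, zum → fazum) add the prefix fa-.
The other pattern: stems with 2 vowels delete the last vowel and add -ar.
So wam → fawam.

fawam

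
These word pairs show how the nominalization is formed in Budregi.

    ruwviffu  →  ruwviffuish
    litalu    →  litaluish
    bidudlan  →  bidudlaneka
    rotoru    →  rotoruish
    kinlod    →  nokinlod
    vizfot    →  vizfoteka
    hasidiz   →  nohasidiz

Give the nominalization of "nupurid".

vizfot and kinlod both have last vowel 'o' yet inflect differently (vizfoteka, nokinlod), so the last vowel is not what conditions the rule; the final letter is.
"nupurid" ends in -d. The one such stem in the data (kinlod → nokinlod) adds the prefix no-, so the same rule applies.
The other patterns: stems ending in -u add -ish; stems ending in -n or -t add -eka.
So nupurid → nonupurid.

nonupurid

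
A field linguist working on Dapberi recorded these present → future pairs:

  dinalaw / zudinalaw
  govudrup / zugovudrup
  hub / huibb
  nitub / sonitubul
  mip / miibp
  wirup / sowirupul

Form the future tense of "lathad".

hub and nitub both end in -b yet inflect differently (huibb, sonitubul), so the final letter is not what conditions the rule; the number of vowels is.
"lathad" has 2 vowels. The stems with 2 vowels (nitub → sonitubul, wirup → sowirupul) add so- … -ul around the stem.
The other patterns: stems with 1 vowel insert -ib- after the first vowel; stems with 3 vowels add the prefix zu-.
So lathad → solathadul.

solathadul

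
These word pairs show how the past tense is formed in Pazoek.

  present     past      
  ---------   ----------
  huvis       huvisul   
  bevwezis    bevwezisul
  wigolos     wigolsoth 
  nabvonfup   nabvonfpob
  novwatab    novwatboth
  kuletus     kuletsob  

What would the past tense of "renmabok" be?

renmabkoth

huvis and kuletus both end in -s yet inflect differently (huvisul, kuletsob), so the final letter is not what conditions the rule; the last vowel is.
"renmabok" has last vowel 'o'. The one such stem in the data (wigolos → wigolsoth) deletes the last vowel and adds -oth (as does novwatab), so the same rule applies.
The other patterns: stems whose last vowel is 'i' add -ul; stems whose last vowel is 'u' delete the last vowel and add -ob.
So renmabok → renmabkoth.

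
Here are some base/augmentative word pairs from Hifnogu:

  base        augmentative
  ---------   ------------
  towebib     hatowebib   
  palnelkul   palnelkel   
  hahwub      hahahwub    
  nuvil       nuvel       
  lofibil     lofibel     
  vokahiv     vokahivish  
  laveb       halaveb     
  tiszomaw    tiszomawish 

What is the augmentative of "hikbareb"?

"hikbareb" ends in -b. The stems ending in -b (towebib → hatowebib, laveb → halaveb, hahwub → hahahwub) add the prefix ha-.
So hikbareb → hahikbareb.

hahikbareb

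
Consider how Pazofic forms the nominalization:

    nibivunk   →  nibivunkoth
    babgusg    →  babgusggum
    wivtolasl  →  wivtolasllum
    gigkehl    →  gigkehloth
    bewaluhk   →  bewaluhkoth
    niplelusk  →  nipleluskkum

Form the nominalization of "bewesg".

bewesggum

"bewesg" has second-to-last letter 's'. The stems whose second-to-last letter is 's' (babgusg → babgusggum, wivtolasl → wivtolasllum, niplelusk → nipleluskkum) double the final consonant and add -um.
The other pattern: stems whose second-to-last letter is 'h' or 'n' add -oth.
So bewesg → bewesggum.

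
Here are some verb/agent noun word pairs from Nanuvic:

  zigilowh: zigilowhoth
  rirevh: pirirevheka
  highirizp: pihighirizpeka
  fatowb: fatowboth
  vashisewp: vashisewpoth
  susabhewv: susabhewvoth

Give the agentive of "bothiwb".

bothiwboth

"bothiwb" has second-to-last letter 'w'. The stems whose second-to-last letter is 'w' (vashisewp → vashisewpoth, fatowb → fatowboth, susabhewv → susabhewvoth) add -oth.
The other pattern: stems whose second-to-last letter is 'v' or 'z' add pi- … -eka around the stem.
So bothiwb → bothiwboth.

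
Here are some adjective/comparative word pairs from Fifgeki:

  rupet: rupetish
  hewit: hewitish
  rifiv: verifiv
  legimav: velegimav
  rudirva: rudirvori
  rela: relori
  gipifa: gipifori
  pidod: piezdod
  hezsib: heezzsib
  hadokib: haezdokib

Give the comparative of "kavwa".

kavwori

hewit and rifiv both have last vowel 'i' yet inflect differently (hewitish, verifiv), so the last vowel is not what conditions the rule; the final letter is.
"kavwa" ends in -a. The stems ending in -a (rudirva → rudirvori, rela → relori, gipifa → gipifori) drop the final letter and add -ori.
The other patterns: stems ending in -t add -ish; stems ending in -v add the prefix ve-; stems ending in -b or -d insert -ez- after the first vowel.
So kavwa → kavwori.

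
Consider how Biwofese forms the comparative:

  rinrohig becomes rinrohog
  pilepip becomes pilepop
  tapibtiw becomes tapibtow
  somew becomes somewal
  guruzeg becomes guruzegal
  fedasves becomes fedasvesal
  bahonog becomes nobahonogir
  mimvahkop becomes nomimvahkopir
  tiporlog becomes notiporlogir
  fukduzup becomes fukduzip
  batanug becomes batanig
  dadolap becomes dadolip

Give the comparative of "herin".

heron

"herin" has last vowel 'i'. The stems whose last vowel is 'i' (rinrohig → rinrohog, pilepip → pilepop, tapibtiw → tapibtow) change the last vowel to 'o'.
So herin → heron.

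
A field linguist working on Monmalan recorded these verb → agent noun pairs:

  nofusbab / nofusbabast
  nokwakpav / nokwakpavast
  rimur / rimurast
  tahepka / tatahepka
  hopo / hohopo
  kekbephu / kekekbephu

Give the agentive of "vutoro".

nofusbab and tahepka both have last vowel 'a' yet inflect differently (nofusbabast, tatahepka), so the last vowel is not what conditions the rule; whether the stem ends in a vowel or a consonant is.
"vutoro" ends in a vowel. The stems ending in a vowel (tahepka → tatahepka, hopo → hohopo, kekbephu → kekekbephu) repeat the first consonant+vowel as a prefix.
So vutoro → vuvutoro.

vuvutoro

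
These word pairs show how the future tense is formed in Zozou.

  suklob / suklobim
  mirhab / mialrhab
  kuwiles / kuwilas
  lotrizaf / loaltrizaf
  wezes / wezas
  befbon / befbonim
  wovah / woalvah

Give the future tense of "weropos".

weroposim

mirhab and suklob both end in -b yet inflect differently (mialrhab, suklobim), so the final letter is not what conditions the rule; the last vowel is.
"weropos" has last vowel 'o'. The stems whose last vowel is 'o' (befbon → befbonim, suklob → suklobim) add -im.
So weropos → weroposim.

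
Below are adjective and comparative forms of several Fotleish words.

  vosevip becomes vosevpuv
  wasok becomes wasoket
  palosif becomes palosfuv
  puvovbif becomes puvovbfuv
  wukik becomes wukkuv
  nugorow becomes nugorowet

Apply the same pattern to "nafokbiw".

nafokbwuv

wukik and wasok both end in -k yet inflect differently (wukkuv, wasoket), so the final letter is not what conditions the rule; the last vowel is.
"nafokbiw" has last vowel 'i'. The stems whose last vowel is 'i' (wukik → wukkuv, puvovbif → puvovbfuv, palosif → palosfuv) delete the last vowel and add -uv.
The other pattern: stems whose last vowel is 'o' add -et.
So nafokbiw → nafokbwuv.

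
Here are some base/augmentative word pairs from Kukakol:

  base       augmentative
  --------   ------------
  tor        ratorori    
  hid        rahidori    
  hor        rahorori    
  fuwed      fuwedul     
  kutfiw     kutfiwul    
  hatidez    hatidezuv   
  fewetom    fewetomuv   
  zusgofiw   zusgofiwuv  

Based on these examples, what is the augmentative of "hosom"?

"hosom" has 2 vowels. The stems with 2 vowels (fuwed → fuwedul, kutfiw → kutfiwul) add -ul.
So hosom → hosomul.

hosomul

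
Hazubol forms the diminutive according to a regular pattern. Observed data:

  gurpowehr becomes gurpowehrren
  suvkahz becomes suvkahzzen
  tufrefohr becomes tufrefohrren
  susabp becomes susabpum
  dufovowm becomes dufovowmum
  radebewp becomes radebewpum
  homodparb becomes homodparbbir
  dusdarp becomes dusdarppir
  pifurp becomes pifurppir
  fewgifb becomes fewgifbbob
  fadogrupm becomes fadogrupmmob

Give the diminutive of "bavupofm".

susabp and dusdarp both end in -p yet inflect differently (susabpum, dusdarppir), so the final letter is not what conditions the rule; the second-to-last letter is.
"bavupofm" has second-to-last letter 'f'. The one such stem in the data (fewgifb → fewgifbbob) doubles the final consonant and adds -ob (as does fadogrupm), so the same rule applies.
So bavupofm → bavupofmmob.

bavupofmmob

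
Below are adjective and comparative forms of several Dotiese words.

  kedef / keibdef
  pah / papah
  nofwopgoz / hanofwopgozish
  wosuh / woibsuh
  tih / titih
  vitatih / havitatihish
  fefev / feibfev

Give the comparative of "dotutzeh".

hadotutzehish

tih and wosuh both end in -h yet inflect differently (titih, woibsuh), so the final letter is not what conditions the rule; the number of vowels is.
"dotutzeh" has 3 vowels. The stems with 3 vowels (nofwopgoz → hanofwopgozish, vitatih → havitatihish) add ha- … -ish around the stem.
So dotutzeh → hadotutzehish.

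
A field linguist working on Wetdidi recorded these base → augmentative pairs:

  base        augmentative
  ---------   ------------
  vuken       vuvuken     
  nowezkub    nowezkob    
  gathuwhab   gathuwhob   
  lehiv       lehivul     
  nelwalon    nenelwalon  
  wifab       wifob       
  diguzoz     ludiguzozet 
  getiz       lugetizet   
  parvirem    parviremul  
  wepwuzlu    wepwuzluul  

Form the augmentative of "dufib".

nelwalon and diguzoz both have last vowel 'o' yet inflect differently (nenelwalon, ludiguzozet), so the last vowel is not what conditions the rule; the final letter is.
"dufib" ends in -b. The stems ending in -b (nowezkub → nowezkob, gathuwhab → gathuwhob, wifab → wifob) change the last vowel to 'o'.
The other patterns: stems ending in -n repeat the first consonant+vowel as a prefix; stems ending in -z add lu- … -et around the stem; stems ending in -m, -u or -v add -ul.
So dufib → dufob.

dufob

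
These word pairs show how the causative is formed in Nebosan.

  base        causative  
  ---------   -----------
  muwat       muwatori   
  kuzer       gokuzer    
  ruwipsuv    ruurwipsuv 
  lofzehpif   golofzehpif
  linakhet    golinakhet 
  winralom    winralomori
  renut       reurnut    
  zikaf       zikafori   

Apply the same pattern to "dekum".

"dekum" has last vowel 'u'. The stems whose last vowel is 'u' (ruwipsuv → ruurwipsuv, renut → reurnut) insert -ur- after the first vowel.
The other patterns: stems whose last vowel is 'e' or 'i' add the prefix go-; stems whose last vowel is 'a' or 'o' add -ori.
So dekum → deurkum.

deurkum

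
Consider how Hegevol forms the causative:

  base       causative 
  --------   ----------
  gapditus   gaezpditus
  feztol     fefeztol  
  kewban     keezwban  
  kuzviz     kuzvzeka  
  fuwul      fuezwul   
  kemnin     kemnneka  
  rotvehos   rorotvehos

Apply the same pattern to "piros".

pipiros

feztol and fuwul both end in -l yet inflect differently (fefeztol, fuezwul), so the final letter is not what conditions the rule; the last vowel is.
"piros" has last vowel 'o'. The stems whose last vowel is 'o' (rotvehos → rorotvehos, feztol → fefeztol) repeat the first consonant+vowel as a prefix.
The other patterns: stems whose last vowel is 'i' delete the last vowel and add -eka; stems whose last vowel is 'a' or 'u' insert -ez- after the first vowel.
So piros → pipiros.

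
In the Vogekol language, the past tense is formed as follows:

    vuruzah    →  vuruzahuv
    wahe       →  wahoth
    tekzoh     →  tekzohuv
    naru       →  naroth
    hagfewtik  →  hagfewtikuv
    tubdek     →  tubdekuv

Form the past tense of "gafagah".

"gafagah" ends in a consonant. The stems ending in a consonant (tekzoh → tekzohuv, vuruzah → vuruzahuv, hagfewtik → hagfewtikuv) add -uv.
The other pattern: stems ending in a vowel drop the final letter and add -oth.
So gafagah → gafagahuv.

gafagahuv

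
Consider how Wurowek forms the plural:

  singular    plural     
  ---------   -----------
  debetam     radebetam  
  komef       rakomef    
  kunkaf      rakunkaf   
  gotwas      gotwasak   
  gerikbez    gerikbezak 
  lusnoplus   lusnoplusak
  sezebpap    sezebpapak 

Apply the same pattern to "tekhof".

debetam and gotwas both have last vowel 'a' yet inflect differently (radebetam, gotwasak), so the last vowel is not what conditions the rule; the final letter is.
"tekhof" ends in -f. The stems ending in -f (komef → rakomef, kunkaf → rakunkaf) add the prefix ra-.
So tekhof → ratekhof.

ratekhof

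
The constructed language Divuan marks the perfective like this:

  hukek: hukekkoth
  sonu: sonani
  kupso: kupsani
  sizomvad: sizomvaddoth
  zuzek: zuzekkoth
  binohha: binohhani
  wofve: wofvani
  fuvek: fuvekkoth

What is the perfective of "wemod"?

wemoddoth

wofve and hukek both have last vowel 'e' yet inflect differently (wofvani, hukekkoth), so the last vowel is not what conditions the rule; whether the stem ends in a vowel or a consonant is.
"wemod" ends in a consonant. The stems ending in a consonant (hukek → hukekkoth, fuvek → fuvekkoth, sizomvad → sizomvaddoth) double the final consonant and add -oth.
So wemod → wemoddoth.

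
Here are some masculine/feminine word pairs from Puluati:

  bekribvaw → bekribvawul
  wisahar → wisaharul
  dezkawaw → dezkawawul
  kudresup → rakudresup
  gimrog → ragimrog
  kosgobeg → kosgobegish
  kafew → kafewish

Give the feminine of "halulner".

gimrog and kosgobeg both end in -g yet inflect differently (ragimrog, kosgobegish), so the final letter is not what conditions the rule; the last vowel is.
"halulner" has last vowel 'e'. The stems whose last vowel is 'e' (kosgobeg → kosgobegish, kafew → kafewish) add -ish.
The other patterns: stems whose last vowel is 'a' add -ul; stems whose last vowel is 'o' or 'u' add the prefix ra-.
So halulner → halulnerish.

halulnerish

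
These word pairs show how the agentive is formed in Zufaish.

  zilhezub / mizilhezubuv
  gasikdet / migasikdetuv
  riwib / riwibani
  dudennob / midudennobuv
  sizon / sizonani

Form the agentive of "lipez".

lipezani

"lipez" has 2 vowels. The stems with 2 vowels (sizon → sizonani, riwib → riwibani) add -ani.
The other pattern: stems with 3 vowels add mi- … -uv around the stem.
So lipez → lipezani.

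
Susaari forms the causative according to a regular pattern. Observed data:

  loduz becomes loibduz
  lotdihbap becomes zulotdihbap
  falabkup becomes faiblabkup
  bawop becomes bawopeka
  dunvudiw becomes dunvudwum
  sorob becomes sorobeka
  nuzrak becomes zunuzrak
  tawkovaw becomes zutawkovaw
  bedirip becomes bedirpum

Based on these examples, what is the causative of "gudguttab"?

falabkup and bawop both end in -p yet inflect differently (faiblabkup, bawopeka), so the final letter is not what conditions the rule; the last vowel is.
"gudguttab" has last vowel 'a'. The stems whose last vowel is 'a' (tawkovaw → zutawkovaw, nuzrak → zunuzrak, lotdihbap → zulotdihbap) add the prefix zu-.
The other patterns: stems whose last vowel is 'u' insert -ib- after the first vowel; stems whose last vowel is 'o' add -eka; stems whose last vowel is 'i' delete the last vowel and add -um.
So gudguttab → zugudguttab.

zugudguttab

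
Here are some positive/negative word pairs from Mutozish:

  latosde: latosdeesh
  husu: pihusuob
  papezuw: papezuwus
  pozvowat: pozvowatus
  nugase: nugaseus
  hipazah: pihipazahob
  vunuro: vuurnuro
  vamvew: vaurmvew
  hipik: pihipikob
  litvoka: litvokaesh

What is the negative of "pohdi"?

latosde and nugase both end in -e yet inflect differently (latosdeesh, nugaseus), so the final letter is not what conditions the rule; the first letter is.
"pohdi" begins with p-. The stems beginning with p- (pozvowat → pozvowatus, papezuw → papezuwus) add -us.
So pohdi → pohdius.

pohdius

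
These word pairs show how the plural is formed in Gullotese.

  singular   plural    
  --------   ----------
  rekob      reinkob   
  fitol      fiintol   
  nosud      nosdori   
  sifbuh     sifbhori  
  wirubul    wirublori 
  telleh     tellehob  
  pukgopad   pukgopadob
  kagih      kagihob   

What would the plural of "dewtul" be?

dewtlori

fitol and wirubul both end in -l yet inflect differently (fiintol, wirublori), so the final letter is not what conditions the rule; the last vowel is.
"dewtul" has last vowel 'u'. The stems whose last vowel is 'u' (nosud → nosdori, sifbuh → sifbhori, wirubul → wirublori) delete the last vowel and add -ori.
So dewtul → dewtlori.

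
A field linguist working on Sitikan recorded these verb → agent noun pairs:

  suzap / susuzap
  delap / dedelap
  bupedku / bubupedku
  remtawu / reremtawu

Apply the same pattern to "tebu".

tetebu

Every pair shown (suzap → susuzap, delap → dedelap, bupedku → bubupedku, …) follows the same rule: repeat the first consonant+vowel as a prefix.
So tebu → tetebu.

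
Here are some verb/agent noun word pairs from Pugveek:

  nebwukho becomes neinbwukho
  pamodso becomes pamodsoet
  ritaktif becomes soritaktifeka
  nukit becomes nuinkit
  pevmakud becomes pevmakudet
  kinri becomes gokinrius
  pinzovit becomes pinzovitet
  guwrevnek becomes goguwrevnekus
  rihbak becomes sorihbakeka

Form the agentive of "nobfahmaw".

noinbfahmaw

pamodso and nebwukho both end in -o yet inflect differently (pamodsoet, neinbwukho), so the final letter is not what conditions the rule; the first letter is.
"nobfahmaw" begins with n-. The stems beginning with n- (nebwukho → neinbwukho, nukit → nuinkit) insert -in- after the first vowel.
So nobfahmaw → noinbfahmaw.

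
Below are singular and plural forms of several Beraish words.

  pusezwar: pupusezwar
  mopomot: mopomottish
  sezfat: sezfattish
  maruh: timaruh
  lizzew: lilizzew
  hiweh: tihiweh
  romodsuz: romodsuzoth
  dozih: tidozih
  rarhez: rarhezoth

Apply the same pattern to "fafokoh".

tifafokoh

hiweh and rarhez both have last vowel 'e' yet inflect differently (tihiweh, rarhezoth), so the last vowel is not what conditions the rule; the final letter is.
"fafokoh" ends in -h. The stems ending in -h (maruh → timaruh, hiweh → tihiweh, dozih → tidozih) add the prefix ti-.
So fafokoh → tifafokoh.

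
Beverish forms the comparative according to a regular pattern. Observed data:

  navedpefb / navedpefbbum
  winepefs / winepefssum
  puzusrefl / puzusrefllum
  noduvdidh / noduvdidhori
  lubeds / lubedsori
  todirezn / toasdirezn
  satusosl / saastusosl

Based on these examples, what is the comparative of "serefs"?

winepefs and lubeds both end in -s yet inflect differently (winepefssum, lubedsori), so the final letter is not what conditions the rule; the second-to-last letter is.
"serefs" has second-to-last letter 'f'. The stems whose second-to-last letter is 'f' (navedpefb → navedpefbbum, winepefs → winepefssum, puzusrefl → puzusrefllum) double the final consonant and add -um.
So serefs → serefssum.

serefssum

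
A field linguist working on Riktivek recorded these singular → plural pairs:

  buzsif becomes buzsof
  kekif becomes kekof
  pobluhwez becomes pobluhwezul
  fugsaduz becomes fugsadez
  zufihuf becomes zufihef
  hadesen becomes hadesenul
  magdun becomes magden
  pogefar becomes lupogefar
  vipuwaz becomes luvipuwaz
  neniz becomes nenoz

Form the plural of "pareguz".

paregez

hadesen and magdun both end in -n yet inflect differently (hadesenul, magden), so the final letter is not what conditions the rule; the last vowel is.
"pareguz" has last vowel 'u'. The stems whose last vowel is 'u' (zufihuf → zufihef, magdun → magden, fugsaduz → fugsadez) change the last vowel to 'e'.
The other patterns: stems whose last vowel is 'e' add -ul; stems whose last vowel is 'a' add the prefix lu-; stems whose last vowel is 'i' change the last vowel to 'o'.
So pareguz → paregez.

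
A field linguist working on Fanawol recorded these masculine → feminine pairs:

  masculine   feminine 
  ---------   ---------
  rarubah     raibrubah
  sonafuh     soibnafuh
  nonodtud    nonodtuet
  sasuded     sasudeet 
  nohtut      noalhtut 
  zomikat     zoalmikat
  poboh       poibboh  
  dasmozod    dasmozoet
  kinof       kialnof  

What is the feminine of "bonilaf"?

dasmozod and poboh both have last vowel 'o' yet inflect differently (dasmozoet, poibboh), so the last vowel is not what conditions the rule; the final letter is.
"bonilaf" ends in -f. The one such stem in the data (kinof → kialnof) inserts -al- after the first vowel (as do nohtut, zomikat), so the same rule applies.
The other patterns: stems ending in -d drop the final letter and add -et; stems ending in -h insert -ib- after the first vowel.
So bonilaf → boalnilaf.

boalnilaf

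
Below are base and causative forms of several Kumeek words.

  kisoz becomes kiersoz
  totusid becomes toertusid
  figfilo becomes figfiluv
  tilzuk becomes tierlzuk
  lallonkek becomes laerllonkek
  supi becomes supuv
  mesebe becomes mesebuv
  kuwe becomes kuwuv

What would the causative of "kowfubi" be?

kowfubuv

lallonkek and kuwe both have last vowel 'e' yet inflect differently (laerllonkek, kuwuv), so the last vowel is not what conditions the rule; whether the stem ends in a vowel or a consonant is.
"kowfubi" ends in a vowel. The stems ending in a vowel (kuwe → kuwuv, figfilo → figfiluv, supi → supuv) drop the final letter and add -uv.
The other pattern: stems ending in a consonant insert -er- after the first vowel.
So kowfubi → kowfubuv.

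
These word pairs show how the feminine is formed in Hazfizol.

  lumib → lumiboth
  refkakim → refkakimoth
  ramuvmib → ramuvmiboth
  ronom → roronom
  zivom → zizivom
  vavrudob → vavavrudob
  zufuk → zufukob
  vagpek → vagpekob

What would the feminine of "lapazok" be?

lalapazok

"lapazok" has last vowel 'o'. The stems whose last vowel is 'o' (ronom → roronom, zivom → zizivom, vavrudob → vavavrudob) repeat the first consonant+vowel as a prefix.
So lapazok → lalapazok.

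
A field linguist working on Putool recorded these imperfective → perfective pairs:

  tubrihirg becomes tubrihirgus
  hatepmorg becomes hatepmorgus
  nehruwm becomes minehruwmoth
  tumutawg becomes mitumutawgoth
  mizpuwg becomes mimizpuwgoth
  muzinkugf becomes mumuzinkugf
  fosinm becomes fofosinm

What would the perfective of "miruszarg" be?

tubrihirg and tumutawg both end in -g yet inflect differently (tubrihirgus, mitumutawgoth), so the final letter is not what conditions the rule; the second-to-last letter is.
"miruszarg" has second-to-last letter 'r'. The stems whose second-to-last letter is 'r' (tubrihirg → tubrihirgus, hatepmorg → hatepmorgus) add -us.
The other patterns: stems whose second-to-last letter is 'w' add mi- … -oth around the stem; stems whose second-to-last letter is 'g' or 'n' repeat the first consonant+vowel as a prefix.
So miruszarg → miruszargus.

miruszargus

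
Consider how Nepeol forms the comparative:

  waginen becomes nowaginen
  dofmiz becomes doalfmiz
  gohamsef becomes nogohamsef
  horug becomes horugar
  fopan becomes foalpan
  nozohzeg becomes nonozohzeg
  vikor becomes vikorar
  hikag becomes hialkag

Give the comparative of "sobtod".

"sobtod" has last vowel 'o'. The one such stem in the data (vikor → vikorar) adds -ar, so the same rule applies.
So sobtod → sobtodar.

sobtodar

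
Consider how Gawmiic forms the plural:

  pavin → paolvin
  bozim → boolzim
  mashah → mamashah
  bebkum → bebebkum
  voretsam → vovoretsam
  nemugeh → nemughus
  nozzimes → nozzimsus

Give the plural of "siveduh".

bozim and bebkum both end in -m yet inflect differently (boolzim, bebebkum), so the final letter is not what conditions the rule; the last vowel is.
"siveduh" has last vowel 'u'. The one such stem in the data (bebkum → bebebkum) repeats the first consonant+vowel as a prefix (as do mashah, voretsam), so the same rule applies.
So siveduh → sisiveduh.

sisiveduh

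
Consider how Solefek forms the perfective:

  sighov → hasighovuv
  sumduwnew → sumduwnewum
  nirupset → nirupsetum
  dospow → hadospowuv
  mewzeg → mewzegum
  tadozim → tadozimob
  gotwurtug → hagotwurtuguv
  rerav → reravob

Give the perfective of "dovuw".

sumduwnew and dospow both end in -w yet inflect differently (sumduwnewum, hadospowuv), so the final letter is not what conditions the rule; the last vowel is.
"dovuw" has last vowel 'u'. The one such stem in the data (gotwurtug → hagotwurtuguv) adds ha- … -uv around the stem, so the same rule applies.
So dovuw → hadovuwuv.

hadovuwuv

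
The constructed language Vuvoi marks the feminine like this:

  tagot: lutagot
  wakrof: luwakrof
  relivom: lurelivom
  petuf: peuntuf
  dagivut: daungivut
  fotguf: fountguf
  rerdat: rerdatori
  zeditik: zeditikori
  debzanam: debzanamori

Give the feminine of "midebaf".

wakrof and petuf both end in -f yet inflect differently (luwakrof, peuntuf), so the final letter is not what conditions the rule; the last vowel is.
"midebaf" has last vowel 'a'. The stems whose last vowel is 'a' (rerdat → rerdatori, debzanam → debzanamori) add -ori.
The other patterns: stems whose last vowel is 'o' add the prefix lu-; stems whose last vowel is 'u' insert -un- after the first vowel.
So midebaf → midebafori.

midebafori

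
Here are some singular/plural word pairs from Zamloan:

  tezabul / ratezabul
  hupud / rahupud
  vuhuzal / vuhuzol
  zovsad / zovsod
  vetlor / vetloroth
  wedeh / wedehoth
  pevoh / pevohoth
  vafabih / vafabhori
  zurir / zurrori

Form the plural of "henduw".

tezabul and vuhuzal both end in -l yet inflect differently (ratezabul, vuhuzol), so the final letter is not what conditions the rule; the last vowel is.
"henduw" has last vowel 'u'. The stems whose last vowel is 'u' (tezabul → ratezabul, hupud → rahupud) add the prefix ra-.
The other patterns: stems whose last vowel is 'a' change the last vowel to 'o'; stems whose last vowel is 'e' or 'o' add -oth; stems whose last vowel is 'i' delete the last vowel and add -ori.
So henduw → rahenduw.

rahenduw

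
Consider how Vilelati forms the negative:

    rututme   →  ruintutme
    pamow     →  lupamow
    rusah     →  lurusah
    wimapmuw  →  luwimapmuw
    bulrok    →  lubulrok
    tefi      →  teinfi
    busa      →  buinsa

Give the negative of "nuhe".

nuinhe

rusah and busa both have last vowel 'a' yet inflect differently (lurusah, buinsa), so the last vowel is not what conditions the rule; whether the stem ends in a vowel or a consonant is.
"nuhe" ends in a vowel. The stems ending in a vowel (tefi → teinfi, rututme → ruintutme, busa → buinsa) insert -in- after the first vowel.
The other pattern: stems ending in a consonant add the prefix lu-.
So nuhe → nuinhe.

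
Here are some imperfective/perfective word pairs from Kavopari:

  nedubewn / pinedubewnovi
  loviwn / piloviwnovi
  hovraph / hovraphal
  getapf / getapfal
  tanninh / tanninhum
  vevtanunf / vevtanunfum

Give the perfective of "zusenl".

hovraph and tanninh both end in -h yet inflect differently (hovraphal, tanninhum), so the final letter is not what conditions the rule; the second-to-last letter is.
"zusenl" has second-to-last letter 'n'. The stems whose second-to-last letter is 'n' (tanninh → tanninhum, vevtanunf → vevtanunfum) add -um.
So zusenl → zusenlum.

zusenlum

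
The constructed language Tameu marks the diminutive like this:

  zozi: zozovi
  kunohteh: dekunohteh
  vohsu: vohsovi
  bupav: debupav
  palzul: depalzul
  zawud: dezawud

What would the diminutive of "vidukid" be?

"vidukid" ends in a consonant. The stems ending in a consonant (bupav → debupav, zawud → dezawud, palzul → depalzul) add the prefix de-.
The other pattern: stems ending in a vowel drop the final letter and add -ovi.
So vidukid → devidukid.

devidukid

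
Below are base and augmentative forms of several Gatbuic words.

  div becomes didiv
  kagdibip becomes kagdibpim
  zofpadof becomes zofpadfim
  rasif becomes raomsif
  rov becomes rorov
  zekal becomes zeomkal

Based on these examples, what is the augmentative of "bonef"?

rasif and zofpadof both end in -f yet inflect differently (raomsif, zofpadfim), so the final letter is not what conditions the rule; the number of vowels is.
"bonef" has 2 vowels. The stems with 2 vowels (zekal → zeomkal, rasif → raomsif) insert -om- after the first vowel.
So bonef → boomnef.

boomnef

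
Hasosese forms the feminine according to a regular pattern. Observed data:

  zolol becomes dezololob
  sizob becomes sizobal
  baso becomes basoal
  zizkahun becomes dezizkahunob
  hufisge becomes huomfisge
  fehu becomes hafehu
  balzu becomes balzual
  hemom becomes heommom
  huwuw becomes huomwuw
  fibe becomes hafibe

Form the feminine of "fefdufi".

"fefdufi" begins with f-. The stems beginning with f- (fibe → hafibe, fehu → hafehu) add the prefix ha-.
The other patterns: stems beginning with h- insert -om- after the first vowel; stems beginning with z- add de- … -ob around the stem; stems beginning with b- or s- add -al.
So fefdufi → hafefdufi.

hafefdufi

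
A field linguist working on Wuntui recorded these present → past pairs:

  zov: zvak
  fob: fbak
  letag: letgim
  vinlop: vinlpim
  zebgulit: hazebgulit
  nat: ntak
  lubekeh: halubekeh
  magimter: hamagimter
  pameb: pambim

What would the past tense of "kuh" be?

"kuh" has 1 vowel. The stems with 1 vowel (zov → zvak, fob → fbak, nat → ntak) delete the last vowel and add -ak.
So kuh → khak.

khak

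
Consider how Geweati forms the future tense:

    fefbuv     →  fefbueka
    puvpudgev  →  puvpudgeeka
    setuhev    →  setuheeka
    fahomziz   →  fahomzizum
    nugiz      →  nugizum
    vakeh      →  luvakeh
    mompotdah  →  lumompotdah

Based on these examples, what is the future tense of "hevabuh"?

luhevabuh

puvpudgev and vakeh both have last vowel 'e' yet inflect differently (puvpudgeeka, luvakeh), so the last vowel is not what conditions the rule; the final letter is.
"hevabuh" ends in -h. The stems ending in -h (vakeh → luvakeh, mompotdah → lumompotdah) add the prefix lu-.
So hevabuh → luhevabuh.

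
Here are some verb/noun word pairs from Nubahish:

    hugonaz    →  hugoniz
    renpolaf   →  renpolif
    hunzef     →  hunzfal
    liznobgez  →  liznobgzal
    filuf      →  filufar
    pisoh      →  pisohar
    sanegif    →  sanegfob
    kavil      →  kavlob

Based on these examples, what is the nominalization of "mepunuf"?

"mepunuf" has last vowel 'u'. The one such stem in the data (filuf → filufar) adds -ar, so the same rule applies.
The other patterns: stems whose last vowel is 'a' change the last vowel to 'i'; stems whose last vowel is 'e' delete the last vowel and add -al; stems whose last vowel is 'i' delete the last vowel and add -ob.
So mepunuf → mepunufar.

mepunufar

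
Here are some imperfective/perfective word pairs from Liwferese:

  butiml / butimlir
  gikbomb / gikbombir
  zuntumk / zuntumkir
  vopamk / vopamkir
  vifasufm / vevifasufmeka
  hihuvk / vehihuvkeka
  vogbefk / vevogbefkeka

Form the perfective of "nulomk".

"nulomk" has second-to-last letter 'm'. The stems whose second-to-last letter is 'm' (butiml → butimlir, gikbomb → gikbombir, zuntumk → zuntumkir) add -ir.
The other pattern: stems whose second-to-last letter is 'f' or 'v' add ve- … -eka around the stem.
So nulomk → nulomkir.

nulomkir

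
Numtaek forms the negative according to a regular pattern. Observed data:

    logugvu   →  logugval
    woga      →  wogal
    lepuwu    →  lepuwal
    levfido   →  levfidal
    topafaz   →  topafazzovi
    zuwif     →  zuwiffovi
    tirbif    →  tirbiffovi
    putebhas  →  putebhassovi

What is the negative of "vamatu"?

woga and topafaz both have last vowel 'a' yet inflect differently (wogal, topafazzovi), so the last vowel is not what conditions the rule; whether the stem ends in a vowel or a consonant is.
"vamatu" ends in a vowel. The stems ending in a vowel (logugvu → logugval, woga → wogal, lepuwu → lepuwal) drop the final letter and add -al.
So vamatu → vamatal.

vamatal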